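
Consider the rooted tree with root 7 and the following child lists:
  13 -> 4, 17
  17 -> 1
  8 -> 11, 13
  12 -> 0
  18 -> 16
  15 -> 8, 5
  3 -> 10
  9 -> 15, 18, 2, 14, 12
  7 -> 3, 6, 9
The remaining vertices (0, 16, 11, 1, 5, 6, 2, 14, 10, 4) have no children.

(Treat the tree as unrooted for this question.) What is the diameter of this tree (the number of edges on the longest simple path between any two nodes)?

8

BFS from 1 reaches 10 last, at distance 8; BFS from 10 confirms no node is farther.
Path: 1 – 17 – 13 – 8 – 15 – 9 – 7 – 3 – 10.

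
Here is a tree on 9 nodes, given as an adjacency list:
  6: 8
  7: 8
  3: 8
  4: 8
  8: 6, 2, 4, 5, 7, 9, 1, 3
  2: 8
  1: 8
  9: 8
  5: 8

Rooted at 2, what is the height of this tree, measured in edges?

The longest root-to-leaf path is 2–8–3 (2 edges).

2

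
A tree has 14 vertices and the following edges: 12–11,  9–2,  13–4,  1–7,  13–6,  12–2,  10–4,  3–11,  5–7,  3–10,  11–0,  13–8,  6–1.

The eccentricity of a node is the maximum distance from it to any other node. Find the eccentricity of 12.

9

The node farthest from 12 is 5, via 12-11-3-10-4-13-6-1-7-5 — 9 edges.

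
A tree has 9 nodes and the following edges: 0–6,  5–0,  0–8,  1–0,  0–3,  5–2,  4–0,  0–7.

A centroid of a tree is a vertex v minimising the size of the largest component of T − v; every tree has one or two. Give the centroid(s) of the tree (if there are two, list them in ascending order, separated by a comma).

0

If 0 is removed the pieces have sizes 2, 1, 1, 1, 1, 1, 1, all ≤ ⌊9/2⌋ = 4.
No neighbour of 0 does as well, so 0 is the unique centroid.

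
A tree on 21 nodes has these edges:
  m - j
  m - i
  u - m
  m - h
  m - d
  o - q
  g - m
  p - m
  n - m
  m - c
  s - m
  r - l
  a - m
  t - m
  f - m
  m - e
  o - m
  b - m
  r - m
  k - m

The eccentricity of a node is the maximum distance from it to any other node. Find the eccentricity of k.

Distances from k peak at 3, attained at l (q also at distance 3).
k-m-r-l

3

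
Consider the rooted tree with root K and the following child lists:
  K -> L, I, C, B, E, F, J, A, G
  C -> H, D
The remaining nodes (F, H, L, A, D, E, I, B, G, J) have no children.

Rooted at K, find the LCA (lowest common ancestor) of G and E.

K

Ancestors of G (toward the root): G, K.
Ancestors of E: E, K.
The deepest node appearing in both lists is K.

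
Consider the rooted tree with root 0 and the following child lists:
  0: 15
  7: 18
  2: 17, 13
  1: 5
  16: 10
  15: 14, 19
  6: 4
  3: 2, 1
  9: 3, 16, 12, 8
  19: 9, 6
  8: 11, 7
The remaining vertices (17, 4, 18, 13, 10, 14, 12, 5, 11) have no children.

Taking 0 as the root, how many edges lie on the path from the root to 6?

Path from 0 to 6: 0 → 15 → 19 → 6, which has 3 edges.

3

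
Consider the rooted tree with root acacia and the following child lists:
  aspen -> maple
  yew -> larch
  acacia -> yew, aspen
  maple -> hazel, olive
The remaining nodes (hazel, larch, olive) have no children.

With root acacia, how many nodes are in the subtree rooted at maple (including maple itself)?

3

The subtree rooted at maple contains: maple, olive, hazel — 3 nodes.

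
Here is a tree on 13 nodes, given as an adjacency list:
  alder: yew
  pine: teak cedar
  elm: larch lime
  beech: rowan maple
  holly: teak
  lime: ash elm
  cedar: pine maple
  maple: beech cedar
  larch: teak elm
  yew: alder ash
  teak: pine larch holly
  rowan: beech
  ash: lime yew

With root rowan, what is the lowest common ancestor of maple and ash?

maple

Path maple→root: maple beech rowan; path ash→root: ash lime elm larch teak pine cedar maple beech rowan.
First common node: maple.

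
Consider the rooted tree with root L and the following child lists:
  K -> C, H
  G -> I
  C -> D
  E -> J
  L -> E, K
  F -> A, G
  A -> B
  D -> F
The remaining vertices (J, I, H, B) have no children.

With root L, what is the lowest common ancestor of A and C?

Path A→root: A F D C K L; path C→root: C K L.
First common node: C.

C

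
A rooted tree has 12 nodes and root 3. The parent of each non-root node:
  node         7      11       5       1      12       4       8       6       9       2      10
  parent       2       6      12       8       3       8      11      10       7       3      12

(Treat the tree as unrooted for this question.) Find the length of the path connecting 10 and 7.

The path is 10 - 12 - 3 - 2 - 7, which has 4 edges.

4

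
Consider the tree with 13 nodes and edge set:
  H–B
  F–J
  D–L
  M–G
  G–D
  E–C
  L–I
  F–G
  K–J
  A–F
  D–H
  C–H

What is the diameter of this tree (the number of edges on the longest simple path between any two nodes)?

BFS from K reaches E last, at distance 7; BFS from E confirms no node is farther.
Path: K-J-F-G-D-H-C-E.

7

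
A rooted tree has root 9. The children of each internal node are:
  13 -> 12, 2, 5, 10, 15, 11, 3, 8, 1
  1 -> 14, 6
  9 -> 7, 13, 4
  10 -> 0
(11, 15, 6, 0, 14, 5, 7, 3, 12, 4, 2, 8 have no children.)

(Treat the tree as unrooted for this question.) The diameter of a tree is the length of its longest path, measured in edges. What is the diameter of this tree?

4

Starting from 14, a farthest node is 0 at distance 4.
One longest path: 14 – 1 – 13 – 10 – 0.
So the diameter is 4.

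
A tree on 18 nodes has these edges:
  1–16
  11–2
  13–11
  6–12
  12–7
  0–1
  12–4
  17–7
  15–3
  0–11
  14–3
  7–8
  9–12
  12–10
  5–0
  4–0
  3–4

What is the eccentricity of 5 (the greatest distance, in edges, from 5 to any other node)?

A farthest node from 5 is 17 (8 also at distance 5).
The path 5 – 0 – 4 – 12 – 7 – 17 has 5 edges.

5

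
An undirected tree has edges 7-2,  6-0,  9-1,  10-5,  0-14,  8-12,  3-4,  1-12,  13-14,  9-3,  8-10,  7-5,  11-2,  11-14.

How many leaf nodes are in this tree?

3

Degree-1 nodes: 4, 6, 13 — 3 of them.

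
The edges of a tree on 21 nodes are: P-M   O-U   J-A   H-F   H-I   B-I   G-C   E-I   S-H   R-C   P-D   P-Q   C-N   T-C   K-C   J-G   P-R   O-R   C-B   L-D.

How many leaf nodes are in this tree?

11

Degree-1 nodes: A, E, F, K, L, M, N, Q, S, T, U — 11 of them.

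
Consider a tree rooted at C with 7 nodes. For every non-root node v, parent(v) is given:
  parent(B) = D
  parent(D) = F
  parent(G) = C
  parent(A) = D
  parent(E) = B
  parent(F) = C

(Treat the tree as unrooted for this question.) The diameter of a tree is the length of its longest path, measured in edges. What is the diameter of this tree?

5

BFS from G reaches E last, at distance 5; BFS from E confirms no node is farther.
Path: G–C–F–D–B–E.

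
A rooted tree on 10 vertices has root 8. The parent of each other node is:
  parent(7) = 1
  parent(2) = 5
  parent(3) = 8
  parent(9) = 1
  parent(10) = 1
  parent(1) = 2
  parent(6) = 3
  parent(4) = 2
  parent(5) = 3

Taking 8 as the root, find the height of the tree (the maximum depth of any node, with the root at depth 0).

5

The longest root-to-leaf path is 8–3–5–2–1–9 (5 edges).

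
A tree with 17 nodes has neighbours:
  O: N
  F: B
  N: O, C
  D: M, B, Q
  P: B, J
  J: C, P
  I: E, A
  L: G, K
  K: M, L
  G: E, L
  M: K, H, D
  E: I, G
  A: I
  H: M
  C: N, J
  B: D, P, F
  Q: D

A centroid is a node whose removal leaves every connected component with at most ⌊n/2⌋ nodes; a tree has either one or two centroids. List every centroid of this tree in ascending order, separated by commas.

D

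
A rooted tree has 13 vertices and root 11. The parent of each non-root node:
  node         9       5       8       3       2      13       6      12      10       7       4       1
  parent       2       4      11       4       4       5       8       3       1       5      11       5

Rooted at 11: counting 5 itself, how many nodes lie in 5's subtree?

5

The subtree rooted at 5 contains: 5, 7, 1, 13, 10 — 5 nodes.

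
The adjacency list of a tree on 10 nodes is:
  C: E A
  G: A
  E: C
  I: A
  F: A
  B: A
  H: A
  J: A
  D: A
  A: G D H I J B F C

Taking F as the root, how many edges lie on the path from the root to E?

3

Path from F to E: F – A – C – E, which has 3 edges.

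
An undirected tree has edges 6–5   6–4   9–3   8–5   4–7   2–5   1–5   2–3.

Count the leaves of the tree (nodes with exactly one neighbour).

4

Degree-1 nodes: 1, 7, 8, 9 — 4 of them.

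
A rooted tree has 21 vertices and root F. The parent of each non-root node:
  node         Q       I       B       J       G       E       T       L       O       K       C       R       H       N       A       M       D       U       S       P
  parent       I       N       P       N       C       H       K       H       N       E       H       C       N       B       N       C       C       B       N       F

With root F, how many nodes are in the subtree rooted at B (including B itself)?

The subtree rooted at B contains: B, N, U, H, I, J, O, A, S, E, C, L, Q, K, D, M, G, R, T — 19 nodes.

19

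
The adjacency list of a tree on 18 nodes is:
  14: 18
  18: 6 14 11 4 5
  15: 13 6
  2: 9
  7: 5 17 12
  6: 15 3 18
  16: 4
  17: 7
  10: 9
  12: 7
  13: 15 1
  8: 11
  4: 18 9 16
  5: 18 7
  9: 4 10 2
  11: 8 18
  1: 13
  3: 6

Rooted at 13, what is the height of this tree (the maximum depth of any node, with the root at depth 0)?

A deepest node is 17, reached by 13–15–6–18–5–7–17.
That path has 6 edges, so the height is 6.

6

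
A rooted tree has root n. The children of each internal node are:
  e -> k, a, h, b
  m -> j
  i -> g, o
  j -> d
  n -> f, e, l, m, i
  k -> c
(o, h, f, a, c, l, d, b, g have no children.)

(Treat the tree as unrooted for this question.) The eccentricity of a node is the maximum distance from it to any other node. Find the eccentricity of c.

A farthest node from c is d.
The path c-k-e-n-m-j-d has 6 edges.

6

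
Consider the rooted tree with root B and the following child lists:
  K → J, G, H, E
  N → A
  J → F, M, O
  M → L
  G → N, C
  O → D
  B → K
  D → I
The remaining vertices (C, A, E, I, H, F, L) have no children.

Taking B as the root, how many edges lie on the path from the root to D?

4

B – K – J – O – D — 4 edges.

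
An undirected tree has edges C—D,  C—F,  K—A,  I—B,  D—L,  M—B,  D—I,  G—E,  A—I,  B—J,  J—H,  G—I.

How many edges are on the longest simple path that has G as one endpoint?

4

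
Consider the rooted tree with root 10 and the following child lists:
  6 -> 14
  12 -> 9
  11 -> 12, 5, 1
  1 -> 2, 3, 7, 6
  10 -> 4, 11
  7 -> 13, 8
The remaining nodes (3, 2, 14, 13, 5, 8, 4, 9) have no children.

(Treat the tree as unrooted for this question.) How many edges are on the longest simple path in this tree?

5

A longest path is 9-12-11-1-7-13, with 5 edges.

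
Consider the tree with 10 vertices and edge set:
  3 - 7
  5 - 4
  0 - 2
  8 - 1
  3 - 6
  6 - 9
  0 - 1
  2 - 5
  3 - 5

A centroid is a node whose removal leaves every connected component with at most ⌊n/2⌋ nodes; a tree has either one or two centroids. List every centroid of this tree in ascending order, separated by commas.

If 5 is removed the pieces have sizes 4, 4, 1, all ≤ ⌊10/2⌋ = 5.
Every other node leaves some component of size > 5, so the centroid is unique.

5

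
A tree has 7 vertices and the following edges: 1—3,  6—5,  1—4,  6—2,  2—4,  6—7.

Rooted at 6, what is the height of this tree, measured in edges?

4

A deepest node is 3, reached by 6–2–4–1–3.
That path has 4 edges, so the height is 4.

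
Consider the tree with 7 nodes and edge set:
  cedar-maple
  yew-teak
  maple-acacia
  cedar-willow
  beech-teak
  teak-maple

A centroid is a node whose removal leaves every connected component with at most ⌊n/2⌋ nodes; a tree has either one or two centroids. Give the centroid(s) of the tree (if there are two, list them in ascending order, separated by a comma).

maple

If maple is removed the pieces have sizes 3, 2, 1, all ≤ ⌊7/2⌋ = 3.
Every other node leaves some component of size > 3, so the centroid is unique.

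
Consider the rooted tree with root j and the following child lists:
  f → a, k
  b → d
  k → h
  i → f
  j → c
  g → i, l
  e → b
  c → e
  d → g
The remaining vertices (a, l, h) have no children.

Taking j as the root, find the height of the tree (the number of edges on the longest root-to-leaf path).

9

A deepest node is h, reached by j – c – e – b – d – g – i – f – k – h.
That path has 9 edges, so the height is 9.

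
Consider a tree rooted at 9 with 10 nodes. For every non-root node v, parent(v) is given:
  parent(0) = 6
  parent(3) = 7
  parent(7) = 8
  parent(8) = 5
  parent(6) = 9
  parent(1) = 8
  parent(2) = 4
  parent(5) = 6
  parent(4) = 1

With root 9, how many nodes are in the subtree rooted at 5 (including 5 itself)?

Descendants of 5 (including itself): 5, 8, 7, 1, 3, 4, 2. That's 7.

7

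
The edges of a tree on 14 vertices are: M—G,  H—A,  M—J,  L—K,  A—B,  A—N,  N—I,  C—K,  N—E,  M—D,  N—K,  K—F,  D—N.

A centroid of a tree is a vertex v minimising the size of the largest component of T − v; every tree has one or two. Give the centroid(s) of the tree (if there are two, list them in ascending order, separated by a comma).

N

Removing N splits the tree into components of sizes 4, 4, 3, 1, 1; the largest is 4 ≤ ⌊14/2⌋ = 7.
No neighbour of N does as well, so N is the unique centroid.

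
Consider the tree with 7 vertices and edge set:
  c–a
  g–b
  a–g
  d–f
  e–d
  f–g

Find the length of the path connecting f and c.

f – g – a – c: 3 edges.

3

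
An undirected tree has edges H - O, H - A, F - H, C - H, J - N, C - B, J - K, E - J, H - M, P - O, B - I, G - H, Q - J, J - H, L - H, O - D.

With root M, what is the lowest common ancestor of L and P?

H

Path L→root: L H M; path P→root: P O H M.
First common node: H.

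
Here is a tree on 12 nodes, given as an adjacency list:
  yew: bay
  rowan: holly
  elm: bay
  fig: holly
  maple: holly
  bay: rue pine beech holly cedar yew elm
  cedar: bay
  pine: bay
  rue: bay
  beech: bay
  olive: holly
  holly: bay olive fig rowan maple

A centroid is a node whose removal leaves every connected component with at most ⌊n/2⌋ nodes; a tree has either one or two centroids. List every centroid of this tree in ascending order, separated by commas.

If bay is removed the pieces have sizes 5, 1, 1, 1, 1, 1, 1, all ≤ ⌊12/2⌋ = 6.
No neighbour of bay does as well, so bay is the unique centroid.

bay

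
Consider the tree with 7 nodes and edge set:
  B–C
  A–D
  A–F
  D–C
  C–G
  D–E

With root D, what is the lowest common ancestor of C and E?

Ancestors of C (toward the root): C, D.
Ancestors of E: E, D.
The deepest node appearing in both lists is D.

D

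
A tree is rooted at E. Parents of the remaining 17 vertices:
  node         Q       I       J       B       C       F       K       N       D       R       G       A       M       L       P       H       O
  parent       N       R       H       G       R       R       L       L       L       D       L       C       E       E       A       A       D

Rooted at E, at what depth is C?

Path from E to C: E → L → D → R → C, which has 4 edges.

4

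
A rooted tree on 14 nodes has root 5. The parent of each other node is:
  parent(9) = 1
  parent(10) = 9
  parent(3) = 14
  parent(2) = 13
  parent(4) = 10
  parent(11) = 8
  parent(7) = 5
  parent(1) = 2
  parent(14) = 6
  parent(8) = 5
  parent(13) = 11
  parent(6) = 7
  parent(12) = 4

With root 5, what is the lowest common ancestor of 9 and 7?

Ancestors of 9 (toward the root): 9, 1, 2, 13, 11, 8, 5.
Ancestors of 7: 7, 5.
The deepest node appearing in both lists is 5.

5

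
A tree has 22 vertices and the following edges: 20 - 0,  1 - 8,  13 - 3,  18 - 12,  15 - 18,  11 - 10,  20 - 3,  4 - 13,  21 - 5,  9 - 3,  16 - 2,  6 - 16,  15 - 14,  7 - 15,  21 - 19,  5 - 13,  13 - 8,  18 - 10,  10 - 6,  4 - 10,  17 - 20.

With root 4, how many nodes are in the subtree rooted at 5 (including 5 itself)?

3

Descendants of 5 (including itself): 5, 21, 19. That's 3.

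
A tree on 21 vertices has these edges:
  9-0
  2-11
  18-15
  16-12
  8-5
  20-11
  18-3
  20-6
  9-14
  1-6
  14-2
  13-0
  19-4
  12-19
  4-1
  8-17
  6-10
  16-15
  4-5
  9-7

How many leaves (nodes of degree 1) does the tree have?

5

Degree-1 nodes: 3, 7, 10, 13, 17 — 5 of them.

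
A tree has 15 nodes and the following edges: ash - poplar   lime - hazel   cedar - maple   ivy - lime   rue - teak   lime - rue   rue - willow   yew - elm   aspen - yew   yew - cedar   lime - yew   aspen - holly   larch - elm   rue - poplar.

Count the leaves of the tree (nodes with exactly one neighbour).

8

The leaves are ash, hazel, holly, ivy, larch, maple, teak, willow.
That is 8 leaves.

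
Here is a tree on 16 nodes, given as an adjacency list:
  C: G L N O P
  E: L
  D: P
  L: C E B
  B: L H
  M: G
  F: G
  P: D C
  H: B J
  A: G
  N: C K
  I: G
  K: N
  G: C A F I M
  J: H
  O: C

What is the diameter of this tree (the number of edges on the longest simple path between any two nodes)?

6

BFS from J reaches K last, at distance 6; BFS from K confirms no node is farther.
Path: J - H - B - L - C - N - K.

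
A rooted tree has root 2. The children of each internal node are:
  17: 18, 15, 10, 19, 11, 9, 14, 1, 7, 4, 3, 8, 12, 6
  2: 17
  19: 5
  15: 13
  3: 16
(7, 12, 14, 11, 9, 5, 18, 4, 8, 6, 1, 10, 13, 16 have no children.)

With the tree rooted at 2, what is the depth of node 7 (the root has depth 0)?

2

2–17–7 — 2 edges.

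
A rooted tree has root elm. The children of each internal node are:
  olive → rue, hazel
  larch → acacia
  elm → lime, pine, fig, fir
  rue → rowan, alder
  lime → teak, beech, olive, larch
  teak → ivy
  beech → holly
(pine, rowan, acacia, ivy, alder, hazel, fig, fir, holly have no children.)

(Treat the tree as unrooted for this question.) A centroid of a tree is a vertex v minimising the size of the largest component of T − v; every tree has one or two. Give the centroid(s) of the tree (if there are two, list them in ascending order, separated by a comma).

lime

Delete lime: the remaining components have sizes 5, 4, 2, 2, 2. Max 5 ≤ 8, so lime is a centroid.
Every other node leaves some component of size > 8, so the centroid is unique.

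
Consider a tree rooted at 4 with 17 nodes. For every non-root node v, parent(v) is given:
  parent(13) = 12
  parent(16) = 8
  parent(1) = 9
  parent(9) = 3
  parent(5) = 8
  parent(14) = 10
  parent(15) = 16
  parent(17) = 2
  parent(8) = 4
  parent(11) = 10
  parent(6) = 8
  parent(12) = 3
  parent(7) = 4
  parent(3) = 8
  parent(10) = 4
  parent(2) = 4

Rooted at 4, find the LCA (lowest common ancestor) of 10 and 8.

Path 10→root: 10 4; path 8→root: 8 4.
First common node: 4.

4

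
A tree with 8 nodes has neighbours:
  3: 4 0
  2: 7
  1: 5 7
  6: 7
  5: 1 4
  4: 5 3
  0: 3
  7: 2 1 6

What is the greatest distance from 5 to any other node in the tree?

Distances from 5 peak at 3, attained at 0 (6, 2 also at distance 3).
5-4-3-0

3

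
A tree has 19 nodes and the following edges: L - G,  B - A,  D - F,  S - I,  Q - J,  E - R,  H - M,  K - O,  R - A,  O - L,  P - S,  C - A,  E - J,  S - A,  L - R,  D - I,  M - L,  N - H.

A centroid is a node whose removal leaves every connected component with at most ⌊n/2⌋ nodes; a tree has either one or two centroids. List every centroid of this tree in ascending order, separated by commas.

R

Removing R splits the tree into components of sizes 8, 7, 3; the largest is 8 ≤ ⌊19/2⌋ = 9.
Every other node leaves some component of size > 9, so the centroid is unique.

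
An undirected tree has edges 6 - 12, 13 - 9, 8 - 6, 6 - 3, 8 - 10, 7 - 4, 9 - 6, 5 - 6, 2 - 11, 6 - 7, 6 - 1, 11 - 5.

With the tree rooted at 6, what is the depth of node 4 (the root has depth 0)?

Climbing from 4 to the root: 4–7–6. That's 2 steps.

2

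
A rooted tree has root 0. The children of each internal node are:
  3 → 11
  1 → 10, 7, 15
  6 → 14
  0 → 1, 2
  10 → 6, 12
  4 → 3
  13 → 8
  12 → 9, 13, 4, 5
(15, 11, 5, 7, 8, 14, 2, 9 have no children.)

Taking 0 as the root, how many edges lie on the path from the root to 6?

3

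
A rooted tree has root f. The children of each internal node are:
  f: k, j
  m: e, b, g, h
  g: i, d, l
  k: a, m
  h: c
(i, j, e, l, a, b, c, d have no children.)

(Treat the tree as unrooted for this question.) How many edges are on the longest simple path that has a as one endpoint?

Distances from a peak at 4, attained at l (d, c, i also at distance 4).
a – k – m – g – l

4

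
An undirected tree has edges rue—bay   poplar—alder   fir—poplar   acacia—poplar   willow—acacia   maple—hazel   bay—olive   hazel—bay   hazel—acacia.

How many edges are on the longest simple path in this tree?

5

A longest path is fir – poplar – acacia – hazel – bay – olive, with 5 edges.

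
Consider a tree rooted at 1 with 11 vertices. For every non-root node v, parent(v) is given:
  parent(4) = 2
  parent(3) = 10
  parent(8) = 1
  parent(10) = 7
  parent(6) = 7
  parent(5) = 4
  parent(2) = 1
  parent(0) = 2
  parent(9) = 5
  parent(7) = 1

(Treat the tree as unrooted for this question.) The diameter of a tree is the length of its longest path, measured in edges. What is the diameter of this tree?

7

Starting from 3, a farthest node is 9 at distance 7.
One longest path: 3 - 10 - 7 - 1 - 2 - 4 - 5 - 9.
So the diameter is 7.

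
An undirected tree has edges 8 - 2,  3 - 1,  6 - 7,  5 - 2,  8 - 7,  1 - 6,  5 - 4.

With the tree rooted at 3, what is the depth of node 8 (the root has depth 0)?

4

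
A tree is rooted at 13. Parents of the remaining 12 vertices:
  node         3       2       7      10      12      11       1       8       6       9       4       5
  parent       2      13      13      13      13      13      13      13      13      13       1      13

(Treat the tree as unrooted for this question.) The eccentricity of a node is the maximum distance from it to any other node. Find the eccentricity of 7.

The node farthest from 7 is 3 (4 also at distance 3), via 7-13-2-3 — 3 edges.

3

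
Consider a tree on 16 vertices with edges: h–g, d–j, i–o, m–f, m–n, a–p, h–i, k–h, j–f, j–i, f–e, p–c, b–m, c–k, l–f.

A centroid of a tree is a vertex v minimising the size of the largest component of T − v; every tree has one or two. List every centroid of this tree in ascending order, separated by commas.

i, j

Delete j: the remaining components have sizes 8, 6, 1. Max 8 ≤ 8, so j is a centroid.
i is adjacent to j and is also a centroid (the largest component after removing it is likewise 8).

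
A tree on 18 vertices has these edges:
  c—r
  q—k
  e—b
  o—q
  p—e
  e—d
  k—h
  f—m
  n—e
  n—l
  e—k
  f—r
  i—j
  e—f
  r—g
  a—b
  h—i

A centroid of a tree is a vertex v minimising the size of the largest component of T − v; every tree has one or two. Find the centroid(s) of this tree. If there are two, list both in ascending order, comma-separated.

e

Delete e: the remaining components have sizes 6, 5, 2, 2, 1, 1. Max 6 ≤ 9, so e is a centroid.
Every other node leaves some component of size > 9, so the centroid is unique.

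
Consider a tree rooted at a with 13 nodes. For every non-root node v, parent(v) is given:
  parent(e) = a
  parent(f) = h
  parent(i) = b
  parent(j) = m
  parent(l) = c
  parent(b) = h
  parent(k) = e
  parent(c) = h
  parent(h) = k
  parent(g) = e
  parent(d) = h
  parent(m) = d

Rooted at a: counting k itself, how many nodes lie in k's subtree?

10

k's subtree: {k, h, d, f, c, b, m, l, i, j}, size 10.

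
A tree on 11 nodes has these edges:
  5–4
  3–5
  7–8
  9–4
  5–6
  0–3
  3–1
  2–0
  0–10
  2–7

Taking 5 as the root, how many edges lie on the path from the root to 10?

Path from 5 to 10: 5 – 3 – 0 – 10, which has 3 edges.

3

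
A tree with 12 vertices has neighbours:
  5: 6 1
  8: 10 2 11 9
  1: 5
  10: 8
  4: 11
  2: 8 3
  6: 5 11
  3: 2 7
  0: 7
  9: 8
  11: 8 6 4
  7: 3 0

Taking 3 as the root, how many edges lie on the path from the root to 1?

Path from 3 to 1: 3 – 2 – 8 – 11 – 6 – 5 – 1, which has 6 edges.

6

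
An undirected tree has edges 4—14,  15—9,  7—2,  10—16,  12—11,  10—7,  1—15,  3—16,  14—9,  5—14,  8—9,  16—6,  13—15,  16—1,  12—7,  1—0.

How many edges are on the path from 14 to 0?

The path is 14 – 9 – 15 – 1 – 0, which has 4 edges.

4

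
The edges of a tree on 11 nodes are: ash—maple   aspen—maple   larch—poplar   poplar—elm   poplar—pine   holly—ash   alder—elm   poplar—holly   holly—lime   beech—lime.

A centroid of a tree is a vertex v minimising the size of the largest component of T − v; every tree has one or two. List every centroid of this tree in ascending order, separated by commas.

If holly is removed the pieces have sizes 5, 3, 2, all ≤ ⌊11/2⌋ = 5.
No neighbour of holly does as well, so holly is the unique centroid.

holly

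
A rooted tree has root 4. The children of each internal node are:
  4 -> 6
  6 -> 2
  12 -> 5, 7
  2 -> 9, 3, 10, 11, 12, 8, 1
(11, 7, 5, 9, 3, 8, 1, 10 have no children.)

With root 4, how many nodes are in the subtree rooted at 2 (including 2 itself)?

10

Descendants of 2 (including itself): 2, 3, 9, 8, 12, 11, 1, 10, 7, 5. That's 10.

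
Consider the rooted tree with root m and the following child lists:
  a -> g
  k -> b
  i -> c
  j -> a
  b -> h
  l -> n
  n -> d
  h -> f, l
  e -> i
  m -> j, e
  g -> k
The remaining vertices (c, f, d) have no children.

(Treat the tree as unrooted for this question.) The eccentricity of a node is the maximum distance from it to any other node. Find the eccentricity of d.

The node farthest from d is c, via d – n – l – h – b – k – g – a – j – m – e – i – c — 12 edges.

12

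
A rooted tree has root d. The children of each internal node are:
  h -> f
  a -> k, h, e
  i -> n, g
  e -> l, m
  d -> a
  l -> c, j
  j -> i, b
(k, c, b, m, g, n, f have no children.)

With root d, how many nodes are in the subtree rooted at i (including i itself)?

i's subtree: {i, n, g}, size 3.

3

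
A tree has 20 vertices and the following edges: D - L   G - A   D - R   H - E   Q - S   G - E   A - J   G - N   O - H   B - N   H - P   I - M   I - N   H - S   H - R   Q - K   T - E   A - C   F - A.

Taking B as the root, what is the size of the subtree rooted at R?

3

Descendants of R (including itself): R, D, L. That's 3.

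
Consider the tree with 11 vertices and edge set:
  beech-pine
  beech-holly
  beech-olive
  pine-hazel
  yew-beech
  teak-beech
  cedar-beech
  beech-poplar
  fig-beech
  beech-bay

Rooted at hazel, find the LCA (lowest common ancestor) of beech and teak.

beech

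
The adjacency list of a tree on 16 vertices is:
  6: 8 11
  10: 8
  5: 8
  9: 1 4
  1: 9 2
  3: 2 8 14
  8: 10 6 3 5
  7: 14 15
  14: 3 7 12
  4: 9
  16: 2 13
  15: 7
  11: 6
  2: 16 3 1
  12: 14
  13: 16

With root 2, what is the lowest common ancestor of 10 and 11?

8

Path 10→root: 10 8 3 2; path 11→root: 11 6 8 3 2.
First common node: 8.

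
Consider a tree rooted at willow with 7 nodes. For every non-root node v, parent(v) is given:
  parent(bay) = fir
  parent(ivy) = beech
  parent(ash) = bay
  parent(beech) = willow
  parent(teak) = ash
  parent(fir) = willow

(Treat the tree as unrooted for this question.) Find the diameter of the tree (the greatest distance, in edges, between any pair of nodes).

Starting from ivy, a farthest node is teak at distance 6.
One longest path: ivy – beech – willow – fir – bay – ash – teak.
So the diameter is 6.

6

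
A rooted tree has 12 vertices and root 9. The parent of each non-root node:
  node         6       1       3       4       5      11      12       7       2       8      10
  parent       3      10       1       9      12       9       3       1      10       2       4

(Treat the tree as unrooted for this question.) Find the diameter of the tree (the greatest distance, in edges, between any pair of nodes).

Starting from 11, a farthest node is 5 at distance 7.
One longest path: 11–9–4–10–1–3–12–5.
So the diameter is 7.

7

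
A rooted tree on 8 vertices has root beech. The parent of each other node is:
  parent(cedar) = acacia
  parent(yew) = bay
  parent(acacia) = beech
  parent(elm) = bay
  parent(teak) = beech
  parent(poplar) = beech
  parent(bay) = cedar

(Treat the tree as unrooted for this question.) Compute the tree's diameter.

5

BFS from elm reaches poplar last, at distance 5; BFS from poplar confirms no node is farther.
Path: elm–bay–cedar–acacia–beech–poplar.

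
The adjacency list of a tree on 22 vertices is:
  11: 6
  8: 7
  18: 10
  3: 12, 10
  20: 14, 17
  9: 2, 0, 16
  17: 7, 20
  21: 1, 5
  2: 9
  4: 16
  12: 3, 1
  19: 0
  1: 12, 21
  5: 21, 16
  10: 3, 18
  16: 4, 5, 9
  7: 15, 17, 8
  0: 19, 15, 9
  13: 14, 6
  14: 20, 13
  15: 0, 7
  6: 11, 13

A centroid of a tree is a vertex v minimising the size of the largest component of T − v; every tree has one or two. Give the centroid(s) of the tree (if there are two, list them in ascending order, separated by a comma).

0, 9

If 0 is removed the pieces have sizes 11, 9, 1, all ≤ ⌊22/2⌋ = 11.
Its neighbour 9 also leaves a largest component of size 11, so both are centroids.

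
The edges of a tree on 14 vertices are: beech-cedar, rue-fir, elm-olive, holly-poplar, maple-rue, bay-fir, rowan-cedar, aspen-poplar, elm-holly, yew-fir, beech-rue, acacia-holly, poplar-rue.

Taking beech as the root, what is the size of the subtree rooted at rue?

The subtree rooted at rue contains: rue, poplar, fir, maple, holly, aspen, bay, yew, elm, acacia, olive — 11 nodes.

11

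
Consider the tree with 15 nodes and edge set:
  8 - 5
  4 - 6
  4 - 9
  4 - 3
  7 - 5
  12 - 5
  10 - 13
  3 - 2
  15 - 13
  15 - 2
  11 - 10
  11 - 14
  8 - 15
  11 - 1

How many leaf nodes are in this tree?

Exactly 6 nodes have a single neighbour: 1, 6, 7, 9, 12, 14.

6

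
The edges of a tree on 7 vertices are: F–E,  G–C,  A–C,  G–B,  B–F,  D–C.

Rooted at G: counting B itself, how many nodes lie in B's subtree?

3

Descendants of B (including itself): B, F, E. That's 3.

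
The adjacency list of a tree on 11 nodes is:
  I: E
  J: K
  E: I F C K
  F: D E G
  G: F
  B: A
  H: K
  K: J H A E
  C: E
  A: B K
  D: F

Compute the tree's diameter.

5

BFS from B reaches G last, at distance 5; BFS from G confirms no node is farther.
Path: B - A - K - E - F - G.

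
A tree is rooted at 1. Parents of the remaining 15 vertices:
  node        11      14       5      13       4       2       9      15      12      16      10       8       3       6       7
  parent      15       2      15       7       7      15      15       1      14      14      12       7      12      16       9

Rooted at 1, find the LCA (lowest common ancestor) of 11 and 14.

15

11's ancestor chain is 11, 15, 1 and 14's is 14, 2, 15, 1; they first meet at 15.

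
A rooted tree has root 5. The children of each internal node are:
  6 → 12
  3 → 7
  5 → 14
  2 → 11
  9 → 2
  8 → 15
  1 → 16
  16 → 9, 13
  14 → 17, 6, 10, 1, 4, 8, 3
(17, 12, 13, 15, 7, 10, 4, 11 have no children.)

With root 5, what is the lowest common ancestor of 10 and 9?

14

Path 10→root: 10 14 5; path 9→root: 9 16 1 14 5.
First common node: 14.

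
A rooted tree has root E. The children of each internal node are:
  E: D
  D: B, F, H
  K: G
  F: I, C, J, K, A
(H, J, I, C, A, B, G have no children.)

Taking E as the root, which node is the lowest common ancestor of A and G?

F

A's ancestor chain is A, F, D, E and G's is G, K, F, D, E; they first meet at F.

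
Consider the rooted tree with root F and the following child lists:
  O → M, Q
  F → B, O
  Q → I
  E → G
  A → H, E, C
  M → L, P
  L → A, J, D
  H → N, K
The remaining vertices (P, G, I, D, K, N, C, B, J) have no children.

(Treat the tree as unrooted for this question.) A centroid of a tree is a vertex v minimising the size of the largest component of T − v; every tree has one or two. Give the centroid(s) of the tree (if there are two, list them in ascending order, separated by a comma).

L

Removing L splits the tree into components of sizes 7, 7, 1, 1; the largest is 7 ≤ ⌊17/2⌋ = 8.
Every other node leaves some component of size > 8, so the centroid is unique.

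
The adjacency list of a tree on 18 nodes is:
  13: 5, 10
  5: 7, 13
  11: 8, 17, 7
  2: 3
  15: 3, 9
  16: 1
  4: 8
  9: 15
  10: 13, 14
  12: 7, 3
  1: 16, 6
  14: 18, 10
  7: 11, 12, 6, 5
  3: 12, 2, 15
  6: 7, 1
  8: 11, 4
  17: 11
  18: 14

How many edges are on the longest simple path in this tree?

9

BFS from 18 reaches 9 last, at distance 9; BFS from 9 confirms no node is farther.
Path: 18–14–10–13–5–7–12–3–15–9.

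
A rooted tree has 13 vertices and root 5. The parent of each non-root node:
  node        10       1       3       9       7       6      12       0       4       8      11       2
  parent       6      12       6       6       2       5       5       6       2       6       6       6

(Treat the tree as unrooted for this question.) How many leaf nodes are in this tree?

9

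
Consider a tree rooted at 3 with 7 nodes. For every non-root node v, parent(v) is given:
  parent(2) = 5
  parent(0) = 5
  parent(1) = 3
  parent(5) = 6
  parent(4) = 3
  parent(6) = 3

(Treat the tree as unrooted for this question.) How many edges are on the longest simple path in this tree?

A longest path is 0-5-6-3-4, with 4 edges.

4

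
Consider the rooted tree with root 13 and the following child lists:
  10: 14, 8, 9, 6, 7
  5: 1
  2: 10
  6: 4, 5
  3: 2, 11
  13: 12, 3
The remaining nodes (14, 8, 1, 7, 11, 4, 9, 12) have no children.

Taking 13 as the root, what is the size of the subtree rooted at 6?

4

The subtree rooted at 6 contains: 6, 4, 5, 1 — 4 nodes.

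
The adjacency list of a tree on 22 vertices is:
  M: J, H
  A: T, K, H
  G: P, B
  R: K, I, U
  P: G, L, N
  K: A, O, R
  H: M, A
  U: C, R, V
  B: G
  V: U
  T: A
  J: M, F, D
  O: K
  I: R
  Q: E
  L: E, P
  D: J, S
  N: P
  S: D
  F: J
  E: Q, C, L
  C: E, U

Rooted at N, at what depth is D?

12

Climbing from D to the root: D → J → M → H → A → K → R → U → C → E → L → P → N. That's 12 steps.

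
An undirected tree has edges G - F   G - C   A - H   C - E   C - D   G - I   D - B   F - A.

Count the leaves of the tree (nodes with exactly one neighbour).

4

Exactly 4 nodes have a single neighbour: B, E, H, I.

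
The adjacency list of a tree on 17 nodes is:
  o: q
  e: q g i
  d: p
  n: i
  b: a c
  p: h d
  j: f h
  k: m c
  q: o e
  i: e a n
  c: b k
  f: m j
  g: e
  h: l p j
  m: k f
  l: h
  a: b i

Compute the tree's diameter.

13

A longest path is o-q-e-i-a-b-c-k-m-f-j-h-p-d, with 13 edges.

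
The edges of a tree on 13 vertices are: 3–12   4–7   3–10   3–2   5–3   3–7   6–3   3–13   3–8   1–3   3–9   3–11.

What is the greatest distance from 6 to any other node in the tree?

3

The node farthest from 6 is 4, via 6 – 3 – 7 – 4 — 3 edges.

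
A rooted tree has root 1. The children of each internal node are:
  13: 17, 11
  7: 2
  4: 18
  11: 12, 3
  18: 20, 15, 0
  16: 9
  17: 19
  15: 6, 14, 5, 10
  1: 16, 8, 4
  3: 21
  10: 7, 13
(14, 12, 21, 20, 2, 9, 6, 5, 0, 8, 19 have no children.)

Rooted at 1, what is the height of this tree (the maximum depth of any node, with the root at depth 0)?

8

A deepest node is 21, reached by 1-4-18-15-10-13-11-3-21.
That path has 8 edges, so the height is 8.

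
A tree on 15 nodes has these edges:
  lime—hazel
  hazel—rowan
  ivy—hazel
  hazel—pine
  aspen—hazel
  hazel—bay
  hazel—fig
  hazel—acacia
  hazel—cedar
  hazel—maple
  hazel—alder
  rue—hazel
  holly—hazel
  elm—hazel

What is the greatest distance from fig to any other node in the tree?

2

The node farthest from fig is bay (lime, maple, rowan, cedar, acacia, alder, aspen, holly, rue, ivy, elm, pine also at distance 2), via fig – hazel – bay — 2 edges.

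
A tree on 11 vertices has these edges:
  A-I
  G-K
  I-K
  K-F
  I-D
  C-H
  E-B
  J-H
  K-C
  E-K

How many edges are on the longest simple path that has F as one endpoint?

4

Distances from F peak at 4, attained at J.
F – K – C – H – J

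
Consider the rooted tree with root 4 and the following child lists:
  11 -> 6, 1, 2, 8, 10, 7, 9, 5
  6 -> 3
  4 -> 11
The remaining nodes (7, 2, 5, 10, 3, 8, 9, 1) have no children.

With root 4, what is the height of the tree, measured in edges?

3 sits deepest: 4–11–6–3 — 3 edges from the root.

3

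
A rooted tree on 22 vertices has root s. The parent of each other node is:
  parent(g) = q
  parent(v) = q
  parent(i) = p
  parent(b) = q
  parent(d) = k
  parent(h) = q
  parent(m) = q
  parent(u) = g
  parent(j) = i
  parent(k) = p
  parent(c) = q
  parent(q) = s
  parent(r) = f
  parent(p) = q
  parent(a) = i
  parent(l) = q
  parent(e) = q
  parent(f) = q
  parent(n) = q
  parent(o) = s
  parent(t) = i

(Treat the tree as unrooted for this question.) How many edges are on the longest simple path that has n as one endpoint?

4

A farthest node from n is t (d, j, a also at distance 4).
The path n–q–p–i–t has 4 edges.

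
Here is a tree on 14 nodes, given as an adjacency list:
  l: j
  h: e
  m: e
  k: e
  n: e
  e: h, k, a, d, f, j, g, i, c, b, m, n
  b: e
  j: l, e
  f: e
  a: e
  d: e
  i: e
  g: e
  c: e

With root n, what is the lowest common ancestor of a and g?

e

Ancestors of a (toward the root): a, e, n.
Ancestors of g: g, e, n.
The deepest node appearing in both lists is e.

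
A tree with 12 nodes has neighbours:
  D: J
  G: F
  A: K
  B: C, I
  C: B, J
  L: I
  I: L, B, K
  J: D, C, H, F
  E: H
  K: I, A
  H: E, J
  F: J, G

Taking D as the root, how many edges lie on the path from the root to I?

4

D – J – C – B – I — 4 edges.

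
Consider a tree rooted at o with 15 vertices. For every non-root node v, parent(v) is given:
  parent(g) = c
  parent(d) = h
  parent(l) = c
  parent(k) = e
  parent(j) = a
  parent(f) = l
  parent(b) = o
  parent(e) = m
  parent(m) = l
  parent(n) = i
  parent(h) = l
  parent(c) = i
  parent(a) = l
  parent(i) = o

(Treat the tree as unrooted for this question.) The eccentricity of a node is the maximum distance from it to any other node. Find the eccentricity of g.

A farthest node from g is k.
The path g – c – l – m – e – k has 5 edges.

5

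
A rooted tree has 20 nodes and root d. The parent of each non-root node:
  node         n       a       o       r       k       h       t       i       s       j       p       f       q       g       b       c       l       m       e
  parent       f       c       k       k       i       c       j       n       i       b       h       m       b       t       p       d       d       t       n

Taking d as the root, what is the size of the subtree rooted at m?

9

The subtree rooted at m contains: m, f, n, e, i, s, k, r, o — 9 nodes.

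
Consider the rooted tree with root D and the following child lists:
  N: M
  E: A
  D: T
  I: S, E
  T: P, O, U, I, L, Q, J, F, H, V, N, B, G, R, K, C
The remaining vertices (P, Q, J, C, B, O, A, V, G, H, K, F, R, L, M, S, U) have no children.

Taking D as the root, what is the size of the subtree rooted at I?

4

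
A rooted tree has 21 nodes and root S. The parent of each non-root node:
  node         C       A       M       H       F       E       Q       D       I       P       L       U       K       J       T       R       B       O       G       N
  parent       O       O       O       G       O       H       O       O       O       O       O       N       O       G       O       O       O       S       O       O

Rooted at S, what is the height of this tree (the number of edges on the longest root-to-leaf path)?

4

E sits deepest: S–O–G–H–E — 4 edges from the root.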